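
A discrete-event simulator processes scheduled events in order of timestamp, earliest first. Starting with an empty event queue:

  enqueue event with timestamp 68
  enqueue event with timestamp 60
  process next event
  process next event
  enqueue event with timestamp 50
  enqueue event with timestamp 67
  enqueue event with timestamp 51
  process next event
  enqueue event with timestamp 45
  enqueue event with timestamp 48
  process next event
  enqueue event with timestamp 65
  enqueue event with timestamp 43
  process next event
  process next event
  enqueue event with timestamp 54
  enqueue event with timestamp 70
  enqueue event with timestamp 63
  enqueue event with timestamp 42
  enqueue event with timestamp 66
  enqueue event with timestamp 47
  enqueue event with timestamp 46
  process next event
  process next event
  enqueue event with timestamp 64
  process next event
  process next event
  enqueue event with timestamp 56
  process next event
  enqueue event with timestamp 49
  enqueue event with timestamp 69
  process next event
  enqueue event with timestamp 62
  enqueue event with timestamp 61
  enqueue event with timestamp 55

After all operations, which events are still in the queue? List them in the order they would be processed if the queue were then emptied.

[55, 56, 61, 62, 63, 64, 65, 66, 67, 69, 70]

insert 68 → {68}
insert 60 → {60, 68}
process next event → 60; now {68}
process next event → 68; now {}
insert 50 → {50}
insert 67 → {50, 67}
insert 51 → {50, 51, 67}
process next event → 50; now {51, 67}
insert 45 → {45, 51, 67}
insert 48 → {45, 48, 51, 67}
process next event → 45; now {48, 51, 67}
insert 65 → {48, 51, 65, 67}
insert 43 → {43, 48, 51, 65, 67}
process next event → 43; now {48, 51, 65, 67}
process next event → 48; now {51, 65, 67}
insert 54 → {51, 54, 65, 67}
insert 70 → {51, 54, 65, 67, 70}
insert 63 → {51, 54, 63, 65, 67, 70}
insert 42 → {42, 51, 54, 63, 65, 67, 70}
insert 66 → {42, 51, 54, 63, 65, 66, 67, 70}
insert 47 → {42, 47, 51, 54, 63, 65, 66, 67, 70}
insert 46 → {42, 46, 47, 51, 54, 63, 65, 66, 67, 70}
process next event → 42; now {46, 47, 51, 54, 63, 65, 66, 67, 70}
process next event → 46; now {47, 51, 54, 63, 65, 66, 67, 70}
insert 64 → {47, 51, 54, 63, 64, 65, 66, 67, 70}
process next event → 47; now {51, 54, 63, 64, 65, 66, 67, 70}
process next event → 51; now {54, 63, 64, 65, 66, 67, 70}
insert 56 → {54, 56, 63, 64, 65, 66, 67, 70}
process next event → 54; now {56, 63, 64, 65, 66, 67, 70}
insert 49 → {49, 56, 63, 64, 65, 66, 67, 70}
insert 69 → {49, 56, 63, 64, 65, 66, 67, 69, 70}
process next event → 49; now {56, 63, 64, 65, 66, 67, 69, 70}
insert 62 → {56, 62, 63, 64, 65, 66, 67, 69, 70}
insert 61 → {56, 61, 62, 63, 64, 65, 66, 67, 69, 70}
insert 55 → {55, 56, 61, 62, 63, 64, 65, 66, 67, 69, 70}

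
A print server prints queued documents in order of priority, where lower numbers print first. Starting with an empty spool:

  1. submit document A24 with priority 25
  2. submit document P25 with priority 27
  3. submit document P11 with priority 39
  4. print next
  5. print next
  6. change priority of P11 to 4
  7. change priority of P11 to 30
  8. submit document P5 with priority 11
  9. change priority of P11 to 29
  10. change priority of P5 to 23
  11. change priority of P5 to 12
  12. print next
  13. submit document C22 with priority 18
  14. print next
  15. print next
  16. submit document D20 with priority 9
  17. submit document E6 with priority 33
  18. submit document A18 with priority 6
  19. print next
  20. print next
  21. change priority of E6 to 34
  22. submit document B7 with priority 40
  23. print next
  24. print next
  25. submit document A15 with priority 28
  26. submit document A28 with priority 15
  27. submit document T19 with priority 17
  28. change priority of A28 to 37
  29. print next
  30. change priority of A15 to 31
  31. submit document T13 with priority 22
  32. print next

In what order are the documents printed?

[A24, P25, P5, C22, P11, A18, D20, E6, B7, T19, T13]

add A24 (priority 25) → {A24:25}
add P25 (priority 27) → {A24:25, P25:27}
add P11 (priority 39) → {A24:25, P25:27, P11:39}
print next → A24; now {P25:27, P11:39}
print next → P25; now {P11:39}
update P11 to priority 4 → {P11:4}
update P11 to priority 30 → {P11:30}
add P5 (priority 11) → {P5:11, P11:30}
update P11 to priority 29 → {P5:11, P11:29}
update P5 to priority 23 → {P5:23, P11:29}
update P5 to priority 12 → {P5:12, P11:29}
print next → P5; now {P11:29}
add C22 (priority 18) → {C22:18, P11:29}
print next → C22; now {P11:29}
print next → P11; now {}
add D20 (priority 9) → {D20:9}
add E6 (priority 33) → {D20:9, E6:33}
add A18 (priority 6) → {A18:6, D20:9, E6:33}
print next → A18; now {D20:9, E6:33}
print next → D20; now {E6:33}
update E6 to priority 34 → {E6:34}
add B7 (priority 40) → {E6:34, B7:40}
print next → E6; now {B7:40}
print next → B7; now {}
add A15 (priority 28) → {A15:28}
add A28 (priority 15) → {A28:15, A15:28}
add T19 (priority 17) → {A28:15, T19:17, A15:28}
update A28 to priority 37 → {T19:17, A15:28, A28:37}
print next → T19; now {A15:28, A28:37}
update A15 to priority 31 → {A15:31, A28:37}
add T13 (priority 22) → {T13:22, A15:31, A28:37}
print next → T13; now {A15:31, A28:37}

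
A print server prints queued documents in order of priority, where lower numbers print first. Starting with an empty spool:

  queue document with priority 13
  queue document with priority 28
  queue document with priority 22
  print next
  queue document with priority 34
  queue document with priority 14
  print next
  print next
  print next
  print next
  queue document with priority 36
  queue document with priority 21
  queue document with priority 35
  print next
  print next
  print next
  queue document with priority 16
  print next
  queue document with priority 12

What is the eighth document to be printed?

36

insert 13 → {13}
insert 28 → {13, 28}
insert 22 → {13, 22, 28}
print next → 13; now {22, 28}
insert 34 → {22, 28, 34}
insert 14 → {14, 22, 28, 34}
print next → 14; now {22, 28, 34}
print next → 22; now {28, 34}
print next → 28; now {34}
print next → 34; now {}
insert 36 → {36}
insert 21 → {21, 36}
insert 35 → {21, 35, 36}
print next → 21; now {35, 36}
print next → 35; now {36}
print next → 36; now {}
insert 16 → {16}
print next → 16; now {}
insert 12 → {12}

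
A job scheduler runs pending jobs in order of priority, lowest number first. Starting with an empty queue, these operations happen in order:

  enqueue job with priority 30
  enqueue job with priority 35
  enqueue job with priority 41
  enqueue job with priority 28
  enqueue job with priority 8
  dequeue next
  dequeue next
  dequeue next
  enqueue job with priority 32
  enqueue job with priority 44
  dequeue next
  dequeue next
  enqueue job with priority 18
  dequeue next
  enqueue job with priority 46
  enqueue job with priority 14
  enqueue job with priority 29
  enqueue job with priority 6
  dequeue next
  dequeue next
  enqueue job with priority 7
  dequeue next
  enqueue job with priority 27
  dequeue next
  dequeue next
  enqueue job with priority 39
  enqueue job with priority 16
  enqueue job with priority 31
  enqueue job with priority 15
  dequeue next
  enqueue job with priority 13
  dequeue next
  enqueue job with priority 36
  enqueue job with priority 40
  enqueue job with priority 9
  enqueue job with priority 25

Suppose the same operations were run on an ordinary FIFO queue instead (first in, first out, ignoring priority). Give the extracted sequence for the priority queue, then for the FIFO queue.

priority queue: [8, 28, 30, 32, 35, 18, 6, 14, 7, 27, 29, 15, 13]; FIFO queue: 30, 35, 41, 28, 8, 32, 44, 18, 46, 14, 29, 6, 7

insert 30 → {30}
insert 35 → {30, 35}
insert 41 → {30, 35, 41}
insert 28 → {28, 30, 35, 41}
insert 8 → {8, 28, 30, 35, 41}
dequeue next → 8; now {28, 30, 35, 41}
dequeue next → 28; now {30, 35, 41}
dequeue next → 30; now {35, 41}
insert 32 → {32, 35, 41}
insert 44 → {32, 35, 41, 44}
dequeue next → 32; now {35, 41, 44}
dequeue next → 35; now {41, 44}
insert 18 → {18, 41, 44}
dequeue next → 18; now {41, 44}
insert 46 → {41, 44, 46}
insert 14 → {14, 41, 44, 46}
insert 29 → {14, 29, 41, 44, 46}
insert 6 → {6, 14, 29, 41, 44, 46}
dequeue next → 6; now {14, 29, 41, 44, 46}
dequeue next → 14; now {29, 41, 44, 46}
insert 7 → {7, 29, 41, 44, 46}
dequeue next → 7; now {29, 41, 44, 46}
insert 27 → {27, 29, 41, 44, 46}
dequeue next → 27; now {29, 41, 44, 46}
dequeue next → 29; now {41, 44, 46}
insert 39 → {39, 41, 44, 46}
insert 16 → {16, 39, 41, 44, 46}
insert 31 → {16, 31, 39, 41, 44, 46}
insert 15 → {15, 16, 31, 39, 41, 44, 46}
dequeue next → 15; now {16, 31, 39, 41, 44, 46}
insert 13 → {13, 16, 31, 39, 41, 44, 46}
dequeue next → 13; now {16, 31, 39, 41, 44, 46}
insert 36 → {16, 31, 36, 39, 41, 44, 46}
insert 40 → {16, 31, 36, 39, 40, 41, 44, 46}
insert 9 → {9, 16, 31, 36, 39, 40, 41, 44, 46}
insert 25 → {9, 16, 25, 31, 36, 39, 40, 41, 44, 46}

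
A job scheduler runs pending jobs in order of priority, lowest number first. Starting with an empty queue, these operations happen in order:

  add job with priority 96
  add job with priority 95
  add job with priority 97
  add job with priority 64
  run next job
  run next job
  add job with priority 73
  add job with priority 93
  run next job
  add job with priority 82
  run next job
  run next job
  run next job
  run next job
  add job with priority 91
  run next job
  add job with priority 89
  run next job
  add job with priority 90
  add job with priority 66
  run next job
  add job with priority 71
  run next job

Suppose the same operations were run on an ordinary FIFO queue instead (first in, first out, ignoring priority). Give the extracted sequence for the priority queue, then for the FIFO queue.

priority queue: 64, 95, 73, 82, 93, 96, 97, 91, 89, 66, 71; FIFO queue: [96, 95, 97, 64, 73, 93, 82, 91, 89, 90, 66]

insert 96 → {96}
insert 95 → {95, 96}
insert 97 → {95, 96, 97}
insert 64 → {64, 95, 96, 97}
run next job → 64; now {95, 96, 97}
run next job → 95; now {96, 97}
insert 73 → {73, 96, 97}
insert 93 → {73, 93, 96, 97}
run next job → 73; now {93, 96, 97}
insert 82 → {82, 93, 96, 97}
run next job → 82; now {93, 96, 97}
run next job → 93; now {96, 97}
run next job → 96; now {97}
run next job → 97; now {}
insert 91 → {91}
run next job → 91; now {}
insert 89 → {89}
run next job → 89; now {}
insert 90 → {90}
insert 66 → {66, 90}
run next job → 66; now {90}
insert 71 → {71, 90}
run next job → 71; now {90}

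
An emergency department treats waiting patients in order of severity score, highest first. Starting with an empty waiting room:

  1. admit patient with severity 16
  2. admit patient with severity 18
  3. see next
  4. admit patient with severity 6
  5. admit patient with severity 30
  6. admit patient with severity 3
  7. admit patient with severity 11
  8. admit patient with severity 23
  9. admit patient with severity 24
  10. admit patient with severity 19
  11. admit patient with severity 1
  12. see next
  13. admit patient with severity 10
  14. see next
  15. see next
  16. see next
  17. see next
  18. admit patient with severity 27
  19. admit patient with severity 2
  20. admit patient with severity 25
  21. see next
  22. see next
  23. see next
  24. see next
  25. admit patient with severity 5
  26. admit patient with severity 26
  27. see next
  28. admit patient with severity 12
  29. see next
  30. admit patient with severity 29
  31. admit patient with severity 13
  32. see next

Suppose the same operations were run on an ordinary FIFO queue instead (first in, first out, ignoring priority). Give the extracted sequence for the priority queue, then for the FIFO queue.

priority queue: 18, 30, 24, 23, 19, 16, 27, 25, 11, 10, 26, 12, 29; FIFO queue: 16 → 18 → 6 → 30 → 3 → 11 → 23 → 24 → 19 → 1 → 10 → 27 → 2

insert 16 → {16}
insert 18 → {18, 16}
see next → 18; now {16}
insert 6 → {16, 6}
insert 30 → {30, 16, 6}
insert 3 → {30, 16, 6, 3}
insert 11 → {30, 16, 11, 6, 3}
insert 23 → {30, 23, 16, 11, 6, 3}
insert 24 → {30, 24, 23, 16, 11, 6, 3}
insert 19 → {30, 24, 23, 19, 16, 11, 6, 3}
insert 1 → {30, 24, 23, 19, 16, 11, 6, 3, 1}
see next → 30; now {24, 23, 19, 16, 11, 6, 3, 1}
insert 10 → {24, 23, 19, 16, 11, 10, 6, 3, 1}
see next → 24; now {23, 19, 16, 11, 10, 6, 3, 1}
see next → 23; now {19, 16, 11, 10, 6, 3, 1}
see next → 19; now {16, 11, 10, 6, 3, 1}
see next → 16; now {11, 10, 6, 3, 1}
insert 27 → {27, 11, 10, 6, 3, 1}
insert 2 → {27, 11, 10, 6, 3, 2, 1}
insert 25 → {27, 25, 11, 10, 6, 3, 2, 1}
see next → 27; now {25, 11, 10, 6, 3, 2, 1}
see next → 25; now {11, 10, 6, 3, 2, 1}
see next → 11; now {10, 6, 3, 2, 1}
see next → 10; now {6, 3, 2, 1}
insert 5 → {6, 5, 3, 2, 1}
insert 26 → {26, 6, 5, 3, 2, 1}
see next → 26; now {6, 5, 3, 2, 1}
insert 12 → {12, 6, 5, 3, 2, 1}
see next → 12; now {6, 5, 3, 2, 1}
insert 29 → {29, 6, 5, 3, 2, 1}
insert 13 → {29, 13, 6, 5, 3, 2, 1}
see next → 29; now {13, 6, 5, 3, 2, 1}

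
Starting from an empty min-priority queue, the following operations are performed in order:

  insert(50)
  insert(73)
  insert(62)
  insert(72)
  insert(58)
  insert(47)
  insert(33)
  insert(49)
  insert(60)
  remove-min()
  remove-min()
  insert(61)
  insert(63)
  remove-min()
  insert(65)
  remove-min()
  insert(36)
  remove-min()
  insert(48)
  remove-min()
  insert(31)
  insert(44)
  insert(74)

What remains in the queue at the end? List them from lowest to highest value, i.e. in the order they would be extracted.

insert 50 → {50}
insert 73 → {50, 73}
insert 62 → {50, 62, 73}
insert 72 → {50, 62, 72, 73}
insert 58 → {50, 58, 62, 72, 73}
insert 47 → {47, 50, 58, 62, 72, 73}
insert 33 → {33, 47, 50, 58, 62, 72, 73}
insert 49 → {33, 47, 49, 50, 58, 62, 72, 73}
insert 60 → {33, 47, 49, 50, 58, 60, 62, 72, 73}
remove-min → 33; now {47, 49, 50, 58, 60, 62, 72, 73}
remove-min → 47; now {49, 50, 58, 60, 62, 72, 73}
insert 61 → {49, 50, 58, 60, 61, 62, 72, 73}
insert 63 → {49, 50, 58, 60, 61, 62, 63, 72, 73}
remove-min → 49; now {50, 58, 60, 61, 62, 63, 72, 73}
insert 65 → {50, 58, 60, 61, 62, 63, 65, 72, 73}
remove-min → 50; now {58, 60, 61, 62, 63, 65, 72, 73}
insert 36 → {36, 58, 60, 61, 62, 63, 65, 72, 73}
remove-min → 36; now {58, 60, 61, 62, 63, 65, 72, 73}
insert 48 → {48, 58, 60, 61, 62, 63, 65, 72, 73}
remove-min → 48; now {58, 60, 61, 62, 63, 65, 72, 73}
insert 31 → {31, 58, 60, 61, 62, 63, 65, 72, 73}
insert 44 → {31, 44, 58, 60, 61, 62, 63, 65, 72, 73}
insert 74 → {31, 44, 58, 60, 61, 62, 63, 65, 72, 73, 74}

[31, 44, 58, 60, 61, 62, 63, 65, 72, 73, 74]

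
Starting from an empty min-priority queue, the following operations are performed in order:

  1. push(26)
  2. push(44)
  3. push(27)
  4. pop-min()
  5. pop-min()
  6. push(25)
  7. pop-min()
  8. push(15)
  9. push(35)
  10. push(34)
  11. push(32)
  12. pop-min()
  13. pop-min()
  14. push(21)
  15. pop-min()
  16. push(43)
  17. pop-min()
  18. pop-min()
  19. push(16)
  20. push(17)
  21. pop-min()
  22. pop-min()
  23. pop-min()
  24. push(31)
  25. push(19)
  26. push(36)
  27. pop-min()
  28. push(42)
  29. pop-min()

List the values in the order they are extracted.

insert 26 → {26}
insert 44 → {26, 44}
insert 27 → {26, 27, 44}
pop-min → 26; now {27, 44}
pop-min → 27; now {44}
insert 25 → {25, 44}
pop-min → 25; now {44}
insert 15 → {15, 44}
insert 35 → {15, 35, 44}
insert 34 → {15, 34, 35, 44}
insert 32 → {15, 32, 34, 35, 44}
pop-min → 15; now {32, 34, 35, 44}
pop-min → 32; now {34, 35, 44}
insert 21 → {21, 34, 35, 44}
pop-min → 21; now {34, 35, 44}
insert 43 → {34, 35, 43, 44}
pop-min → 34; now {35, 43, 44}
pop-min → 35; now {43, 44}
insert 16 → {16, 43, 44}
insert 17 → {16, 17, 43, 44}
pop-min → 16; now {17, 43, 44}
pop-min → 17; now {43, 44}
pop-min → 43; now {44}
insert 31 → {31, 44}
insert 19 → {19, 31, 44}
insert 36 → {19, 31, 36, 44}
pop-min → 19; now {31, 36, 44}
insert 42 → {31, 36, 42, 44}
pop-min → 31; now {36, 42, 44}

26 → 27 → 25 → 15 → 32 → 21 → 34 → 35 → 16 → 17 → 43 → 19 → 31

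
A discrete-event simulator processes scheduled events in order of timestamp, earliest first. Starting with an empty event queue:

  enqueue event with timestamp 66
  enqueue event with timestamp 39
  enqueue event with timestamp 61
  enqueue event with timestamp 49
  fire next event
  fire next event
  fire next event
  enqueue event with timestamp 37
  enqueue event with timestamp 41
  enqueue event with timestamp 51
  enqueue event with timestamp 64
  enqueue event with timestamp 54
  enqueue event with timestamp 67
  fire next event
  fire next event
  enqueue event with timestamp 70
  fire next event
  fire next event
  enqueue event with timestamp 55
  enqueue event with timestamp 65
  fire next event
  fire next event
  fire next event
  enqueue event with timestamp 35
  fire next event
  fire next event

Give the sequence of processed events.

insert 66 → {66}
insert 39 → {39, 66}
insert 61 → {39, 61, 66}
insert 49 → {39, 49, 61, 66}
fire next event → 39; now {49, 61, 66}
fire next event → 49; now {61, 66}
fire next event → 61; now {66}
insert 37 → {37, 66}
insert 41 → {37, 41, 66}
insert 51 → {37, 41, 51, 66}
insert 64 → {37, 41, 51, 64, 66}
insert 54 → {37, 41, 51, 54, 64, 66}
insert 67 → {37, 41, 51, 54, 64, 66, 67}
fire next event → 37; now {41, 51, 54, 64, 66, 67}
fire next event → 41; now {51, 54, 64, 66, 67}
insert 70 → {51, 54, 64, 66, 67, 70}
fire next event → 51; now {54, 64, 66, 67, 70}
fire next event → 54; now {64, 66, 67, 70}
insert 55 → {55, 64, 66, 67, 70}
insert 65 → {55, 64, 65, 66, 67, 70}
fire next event → 55; now {64, 65, 66, 67, 70}
fire next event → 64; now {65, 66, 67, 70}
fire next event → 65; now {66, 67, 70}
insert 35 → {35, 66, 67, 70}
fire next event → 35; now {66, 67, 70}
fire next event → 66; now {67, 70}

39, 49, 61, 37, 41, 51, 54, 55, 64, 65, 35, 66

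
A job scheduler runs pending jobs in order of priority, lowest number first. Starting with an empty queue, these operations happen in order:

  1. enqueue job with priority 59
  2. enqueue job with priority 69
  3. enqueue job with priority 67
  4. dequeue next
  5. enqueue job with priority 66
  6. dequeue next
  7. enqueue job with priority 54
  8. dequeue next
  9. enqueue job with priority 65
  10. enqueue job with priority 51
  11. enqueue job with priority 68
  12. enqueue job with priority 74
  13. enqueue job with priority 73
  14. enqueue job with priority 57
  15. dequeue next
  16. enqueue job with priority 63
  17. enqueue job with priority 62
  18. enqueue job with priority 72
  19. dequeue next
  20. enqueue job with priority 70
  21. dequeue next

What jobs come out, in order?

59 → 66 → 54 → 51 → 57 → 62

insert 59 → {59}
insert 69 → {59, 69}
insert 67 → {59, 67, 69}
dequeue next → 59; now {67, 69}
insert 66 → {66, 67, 69}
dequeue next → 66; now {67, 69}
insert 54 → {54, 67, 69}
dequeue next → 54; now {67, 69}
insert 65 → {65, 67, 69}
insert 51 → {51, 65, 67, 69}
insert 68 → {51, 65, 67, 68, 69}
insert 74 → {51, 65, 67, 68, 69, 74}
insert 73 → {51, 65, 67, 68, 69, 73, 74}
insert 57 → {51, 57, 65, 67, 68, 69, 73, 74}
dequeue next → 51; now {57, 65, 67, 68, 69, 73, 74}
insert 63 → {57, 63, 65, 67, 68, 69, 73, 74}
insert 62 → {57, 62, 63, 65, 67, 68, 69, 73, 74}
insert 72 → {57, 62, 63, 65, 67, 68, 69, 72, 73, 74}
dequeue next → 57; now {62, 63, 65, 67, 68, 69, 72, 73, 74}
insert 70 → {62, 63, 65, 67, 68, 69, 70, 72, 73, 74}
dequeue next → 62; now {63, 65, 67, 68, 69, 70, 72, 73, 74}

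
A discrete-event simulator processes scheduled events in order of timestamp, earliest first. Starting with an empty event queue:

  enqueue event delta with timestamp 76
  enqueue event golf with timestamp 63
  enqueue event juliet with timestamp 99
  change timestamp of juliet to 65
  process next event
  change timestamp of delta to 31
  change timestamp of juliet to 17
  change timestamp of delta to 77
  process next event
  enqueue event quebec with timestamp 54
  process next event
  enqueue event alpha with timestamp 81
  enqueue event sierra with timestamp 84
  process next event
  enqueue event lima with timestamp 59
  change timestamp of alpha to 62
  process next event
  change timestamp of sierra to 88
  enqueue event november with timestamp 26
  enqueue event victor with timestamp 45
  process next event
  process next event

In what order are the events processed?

add delta (timestamp 76) → {delta:76}
add golf (timestamp 63) → {golf:63, delta:76}
add juliet (timestamp 99) → {golf:63, delta:76, juliet:99}
update juliet to timestamp 65 → {golf:63, juliet:65, delta:76}
process next event → golf; now {juliet:65, delta:76}
update delta to timestamp 31 → {delta:31, juliet:65}
update juliet to timestamp 17 → {juliet:17, delta:31}
update delta to timestamp 77 → {juliet:17, delta:77}
process next event → juliet; now {delta:77}
add quebec (timestamp 54) → {quebec:54, delta:77}
process next event → quebec; now {delta:77}
add alpha (timestamp 81) → {delta:77, alpha:81}
add sierra (timestamp 84) → {delta:77, alpha:81, sierra:84}
process next event → delta; now {alpha:81, sierra:84}
add lima (timestamp 59) → {lima:59, alpha:81, sierra:84}
update alpha to timestamp 62 → {lima:59, alpha:62, sierra:84}
process next event → lima; now {alpha:62, sierra:84}
update sierra to timestamp 88 → {alpha:62, sierra:88}
add november (timestamp 26) → {november:26, alpha:62, sierra:88}
add victor (timestamp 45) → {november:26, victor:45, alpha:62, sierra:88}
process next event → november; now {victor:45, alpha:62, sierra:88}
process next event → victor; now {alpha:62, sierra:88}

golf → juliet → quebec → delta → lima → november → victor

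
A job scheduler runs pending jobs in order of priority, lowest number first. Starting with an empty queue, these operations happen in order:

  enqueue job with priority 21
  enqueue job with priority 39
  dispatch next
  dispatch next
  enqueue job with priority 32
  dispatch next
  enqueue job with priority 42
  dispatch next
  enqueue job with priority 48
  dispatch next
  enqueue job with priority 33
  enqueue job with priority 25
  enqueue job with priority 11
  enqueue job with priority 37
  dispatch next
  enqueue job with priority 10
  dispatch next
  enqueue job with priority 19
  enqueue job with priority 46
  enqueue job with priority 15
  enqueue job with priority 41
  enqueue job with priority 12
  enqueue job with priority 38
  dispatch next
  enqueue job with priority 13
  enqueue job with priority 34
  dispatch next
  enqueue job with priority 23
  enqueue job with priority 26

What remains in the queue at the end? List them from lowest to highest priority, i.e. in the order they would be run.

insert 21 → {21}
insert 39 → {21, 39}
dispatch next → 21; now {39}
dispatch next → 39; now {}
insert 32 → {32}
dispatch next → 32; now {}
insert 42 → {42}
dispatch next → 42; now {}
insert 48 → {48}
dispatch next → 48; now {}
insert 33 → {33}
insert 25 → {25, 33}
insert 11 → {11, 25, 33}
insert 37 → {11, 25, 33, 37}
dispatch next → 11; now {25, 33, 37}
insert 10 → {10, 25, 33, 37}
dispatch next → 10; now {25, 33, 37}
insert 19 → {19, 25, 33, 37}
insert 46 → {19, 25, 33, 37, 46}
insert 15 → {15, 19, 25, 33, 37, 46}
insert 41 → {15, 19, 25, 33, 37, 41, 46}
insert 12 → {12, 15, 19, 25, 33, 37, 41, 46}
insert 38 → {12, 15, 19, 25, 33, 37, 38, 41, 46}
dispatch next → 12; now {15, 19, 25, 33, 37, 38, 41, 46}
insert 13 → {13, 15, 19, 25, 33, 37, 38, 41, 46}
insert 34 → {13, 15, 19, 25, 33, 34, 37, 38, 41, 46}
dispatch next → 13; now {15, 19, 25, 33, 34, 37, 38, 41, 46}
insert 23 → {15, 19, 23, 25, 33, 34, 37, 38, 41, 46}
insert 26 → {15, 19, 23, 25, 26, 33, 34, 37, 38, 41, 46}

15, 19, 23, 25, 26, 33, 34, 37, 38, 41, 46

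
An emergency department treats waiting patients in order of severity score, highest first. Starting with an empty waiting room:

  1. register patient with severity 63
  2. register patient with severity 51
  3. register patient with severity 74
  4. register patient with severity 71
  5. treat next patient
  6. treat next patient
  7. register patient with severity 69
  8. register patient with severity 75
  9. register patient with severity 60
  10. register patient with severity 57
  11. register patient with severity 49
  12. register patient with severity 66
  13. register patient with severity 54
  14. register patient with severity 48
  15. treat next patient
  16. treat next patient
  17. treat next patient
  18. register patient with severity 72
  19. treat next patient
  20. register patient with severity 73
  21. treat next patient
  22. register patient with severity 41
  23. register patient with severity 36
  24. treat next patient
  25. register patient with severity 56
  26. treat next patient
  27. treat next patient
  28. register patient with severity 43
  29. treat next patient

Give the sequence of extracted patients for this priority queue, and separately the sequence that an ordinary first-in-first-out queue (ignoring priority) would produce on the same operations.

insert 63 → {63}
insert 51 → {63, 51}
insert 74 → {74, 63, 51}
insert 71 → {74, 71, 63, 51}
treat next patient → 74; now {71, 63, 51}
treat next patient → 71; now {63, 51}
insert 69 → {69, 63, 51}
insert 75 → {75, 69, 63, 51}
insert 60 → {75, 69, 63, 60, 51}
insert 57 → {75, 69, 63, 60, 57, 51}
insert 49 → {75, 69, 63, 60, 57, 51, 49}
insert 66 → {75, 69, 66, 63, 60, 57, 51, 49}
insert 54 → {75, 69, 66, 63, 60, 57, 54, 51, 49}
insert 48 → {75, 69, 66, 63, 60, 57, 54, 51, 49, 48}
treat next patient → 75; now {69, 66, 63, 60, 57, 54, 51, 49, 48}
treat next patient → 69; now {66, 63, 60, 57, 54, 51, 49, 48}
treat next patient → 66; now {63, 60, 57, 54, 51, 49, 48}
insert 72 → {72, 63, 60, 57, 54, 51, 49, 48}
treat next patient → 72; now {63, 60, 57, 54, 51, 49, 48}
insert 73 → {73, 63, 60, 57, 54, 51, 49, 48}
treat next patient → 73; now {63, 60, 57, 54, 51, 49, 48}
insert 41 → {63, 60, 57, 54, 51, 49, 48, 41}
insert 36 → {63, 60, 57, 54, 51, 49, 48, 41, 36}
treat next patient → 63; now {60, 57, 54, 51, 49, 48, 41, 36}
insert 56 → {60, 57, 56, 54, 51, 49, 48, 41, 36}
treat next patient → 60; now {57, 56, 54, 51, 49, 48, 41, 36}
treat next patient → 57; now {56, 54, 51, 49, 48, 41, 36}
insert 43 → {56, 54, 51, 49, 48, 43, 41, 36}
treat next patient → 56; now {54, 51, 49, 48, 43, 41, 36}

priority queue: 74 → 71 → 75 → 69 → 66 → 72 → 73 → 63 → 60 → 57 → 56; FIFO queue: 63 → 51 → 74 → 71 → 69 → 75 → 60 → 57 → 49 → 66 → 54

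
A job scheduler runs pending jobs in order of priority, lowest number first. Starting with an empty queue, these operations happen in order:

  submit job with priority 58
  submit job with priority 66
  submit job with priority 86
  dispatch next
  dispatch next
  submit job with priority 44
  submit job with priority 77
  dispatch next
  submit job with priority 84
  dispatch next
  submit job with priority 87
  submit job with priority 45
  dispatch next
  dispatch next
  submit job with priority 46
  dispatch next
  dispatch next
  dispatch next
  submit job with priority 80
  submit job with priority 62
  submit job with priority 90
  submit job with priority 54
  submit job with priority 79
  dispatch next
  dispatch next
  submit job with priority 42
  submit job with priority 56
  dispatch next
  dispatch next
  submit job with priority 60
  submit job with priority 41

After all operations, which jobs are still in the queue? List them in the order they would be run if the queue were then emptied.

insert 58 → {58}
insert 66 → {58, 66}
insert 86 → {58, 66, 86}
dispatch next → 58; now {66, 86}
dispatch next → 66; now {86}
insert 44 → {44, 86}
insert 77 → {44, 77, 86}
dispatch next → 44; now {77, 86}
insert 84 → {77, 84, 86}
dispatch next → 77; now {84, 86}
insert 87 → {84, 86, 87}
insert 45 → {45, 84, 86, 87}
dispatch next → 45; now {84, 86, 87}
dispatch next → 84; now {86, 87}
insert 46 → {46, 86, 87}
dispatch next → 46; now {86, 87}
dispatch next → 86; now {87}
dispatch next → 87; now {}
insert 80 → {80}
insert 62 → {62, 80}
insert 90 → {62, 80, 90}
insert 54 → {54, 62, 80, 90}
insert 79 → {54, 62, 79, 80, 90}
dispatch next → 54; now {62, 79, 80, 90}
dispatch next → 62; now {79, 80, 90}
insert 42 → {42, 79, 80, 90}
insert 56 → {42, 56, 79, 80, 90}
dispatch next → 42; now {56, 79, 80, 90}
dispatch next → 56; now {79, 80, 90}
insert 60 → {60, 79, 80, 90}
insert 41 → {41, 60, 79, 80, 90}

41 → 60 → 79 → 80 → 90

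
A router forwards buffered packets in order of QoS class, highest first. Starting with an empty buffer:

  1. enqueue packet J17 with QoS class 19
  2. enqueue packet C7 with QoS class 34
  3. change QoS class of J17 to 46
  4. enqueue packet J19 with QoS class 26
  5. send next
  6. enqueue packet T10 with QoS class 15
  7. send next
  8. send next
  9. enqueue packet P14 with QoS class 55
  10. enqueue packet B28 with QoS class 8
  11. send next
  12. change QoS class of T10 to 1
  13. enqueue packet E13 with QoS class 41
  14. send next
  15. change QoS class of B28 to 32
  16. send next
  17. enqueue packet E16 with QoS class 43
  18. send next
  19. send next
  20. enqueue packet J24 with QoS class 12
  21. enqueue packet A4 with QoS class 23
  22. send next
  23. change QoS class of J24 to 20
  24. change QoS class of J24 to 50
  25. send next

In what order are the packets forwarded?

J17 → C7 → J19 → P14 → E13 → B28 → E16 → T10 → A4 → J24

add J17 (QoS class 19) → {J17:19}
add C7 (QoS class 34) → {C7:34, J17:19}
update J17 to QoS class 46 → {J17:46, C7:34}
add J19 (QoS class 26) → {J17:46, C7:34, J19:26}
send next → J17; now {C7:34, J19:26}
add T10 (QoS class 15) → {C7:34, J19:26, T10:15}
send next → C7; now {J19:26, T10:15}
send next → J19; now {T10:15}
add P14 (QoS class 55) → {P14:55, T10:15}
add B28 (QoS class 8) → {P14:55, T10:15, B28:8}
send next → P14; now {T10:15, B28:8}
update T10 to QoS class 1 → {B28:8, T10:1}
add E13 (QoS class 41) → {E13:41, B28:8, T10:1}
send next → E13; now {B28:8, T10:1}
update B28 to QoS class 32 → {B28:32, T10:1}
send next → B28; now {T10:1}
add E16 (QoS class 43) → {E16:43, T10:1}
send next → E16; now {T10:1}
send next → T10; now {}
add J24 (QoS class 12) → {J24:12}
add A4 (QoS class 23) → {A4:23, J24:12}
send next → A4; now {J24:12}
update J24 to QoS class 20 → {J24:20}
update J24 to QoS class 50 → {J24:50}
send next → J24; now {}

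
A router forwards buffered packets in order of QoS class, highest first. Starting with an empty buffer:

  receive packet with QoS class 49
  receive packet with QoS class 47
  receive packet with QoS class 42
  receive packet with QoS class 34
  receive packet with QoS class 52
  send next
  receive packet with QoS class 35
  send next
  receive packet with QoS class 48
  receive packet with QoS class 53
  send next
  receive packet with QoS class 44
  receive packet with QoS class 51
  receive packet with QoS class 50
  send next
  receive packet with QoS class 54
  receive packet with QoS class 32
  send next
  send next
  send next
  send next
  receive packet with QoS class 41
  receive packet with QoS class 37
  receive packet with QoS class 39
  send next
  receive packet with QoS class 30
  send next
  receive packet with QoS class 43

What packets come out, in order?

insert 49 → {49}
insert 47 → {49, 47}
insert 42 → {49, 47, 42}
insert 34 → {49, 47, 42, 34}
insert 52 → {52, 49, 47, 42, 34}
send next → 52; now {49, 47, 42, 34}
insert 35 → {49, 47, 42, 35, 34}
send next → 49; now {47, 42, 35, 34}
insert 48 → {48, 47, 42, 35, 34}
insert 53 → {53, 48, 47, 42, 35, 34}
send next → 53; now {48, 47, 42, 35, 34}
insert 44 → {48, 47, 44, 42, 35, 34}
insert 51 → {51, 48, 47, 44, 42, 35, 34}
insert 50 → {51, 50, 48, 47, 44, 42, 35, 34}
send next → 51; now {50, 48, 47, 44, 42, 35, 34}
insert 54 → {54, 50, 48, 47, 44, 42, 35, 34}
insert 32 → {54, 50, 48, 47, 44, 42, 35, 34, 32}
send next → 54; now {50, 48, 47, 44, 42, 35, 34, 32}
send next → 50; now {48, 47, 44, 42, 35, 34, 32}
send next → 48; now {47, 44, 42, 35, 34, 32}
send next → 47; now {44, 42, 35, 34, 32}
insert 41 → {44, 42, 41, 35, 34, 32}
insert 37 → {44, 42, 41, 37, 35, 34, 32}
insert 39 → {44, 42, 41, 39, 37, 35, 34, 32}
send next → 44; now {42, 41, 39, 37, 35, 34, 32}
insert 30 → {42, 41, 39, 37, 35, 34, 32, 30}
send next → 42; now {41, 39, 37, 35, 34, 32, 30}
insert 43 → {43, 41, 39, 37, 35, 34, 32, 30}

[52, 49, 53, 51, 54, 50, 48, 47, 44, 42]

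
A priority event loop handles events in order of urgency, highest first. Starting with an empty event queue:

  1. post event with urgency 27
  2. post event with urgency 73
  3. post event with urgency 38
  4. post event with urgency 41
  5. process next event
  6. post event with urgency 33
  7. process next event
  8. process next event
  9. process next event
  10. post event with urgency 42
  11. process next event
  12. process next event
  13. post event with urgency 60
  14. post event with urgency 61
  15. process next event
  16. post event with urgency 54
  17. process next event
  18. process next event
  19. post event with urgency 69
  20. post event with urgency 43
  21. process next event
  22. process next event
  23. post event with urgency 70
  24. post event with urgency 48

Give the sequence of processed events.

[73, 41, 38, 33, 42, 27, 61, 60, 54, 69, 43]

insert 27 → {27}
insert 73 → {73, 27}
insert 38 → {73, 38, 27}
insert 41 → {73, 41, 38, 27}
process next event → 73; now {41, 38, 27}
insert 33 → {41, 38, 33, 27}
process next event → 41; now {38, 33, 27}
process next event → 38; now {33, 27}
process next event → 33; now {27}
insert 42 → {42, 27}
process next event → 42; now {27}
process next event → 27; now {}
insert 60 → {60}
insert 61 → {61, 60}
process next event → 61; now {60}
insert 54 → {60, 54}
process next event → 60; now {54}
process next event → 54; now {}
insert 69 → {69}
insert 43 → {69, 43}
process next event → 69; now {43}
process next event → 43; now {}
insert 70 → {70}
insert 48 → {70, 48}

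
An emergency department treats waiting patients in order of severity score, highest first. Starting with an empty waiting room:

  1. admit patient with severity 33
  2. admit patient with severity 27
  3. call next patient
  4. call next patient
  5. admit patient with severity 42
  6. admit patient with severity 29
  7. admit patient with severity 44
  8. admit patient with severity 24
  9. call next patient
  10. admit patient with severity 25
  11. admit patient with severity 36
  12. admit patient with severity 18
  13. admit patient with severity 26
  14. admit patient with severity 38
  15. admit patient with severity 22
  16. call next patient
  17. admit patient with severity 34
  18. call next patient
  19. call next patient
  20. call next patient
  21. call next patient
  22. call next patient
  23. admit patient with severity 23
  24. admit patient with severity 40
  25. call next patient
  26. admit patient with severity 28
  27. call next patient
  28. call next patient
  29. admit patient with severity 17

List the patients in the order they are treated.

[33, 27, 44, 42, 38, 36, 34, 29, 26, 40, 28, 25]

insert 33 → {33}
insert 27 → {33, 27}
call next patient → 33; now {27}
call next patient → 27; now {}
insert 42 → {42}
insert 29 → {42, 29}
insert 44 → {44, 42, 29}
insert 24 → {44, 42, 29, 24}
call next patient → 44; now {42, 29, 24}
insert 25 → {42, 29, 25, 24}
insert 36 → {42, 36, 29, 25, 24}
insert 18 → {42, 36, 29, 25, 24, 18}
insert 26 → {42, 36, 29, 26, 25, 24, 18}
insert 38 → {42, 38, 36, 29, 26, 25, 24, 18}
insert 22 → {42, 38, 36, 29, 26, 25, 24, 22, 18}
call next patient → 42; now {38, 36, 29, 26, 25, 24, 22, 18}
insert 34 → {38, 36, 34, 29, 26, 25, 24, 22, 18}
call next patient → 38; now {36, 34, 29, 26, 25, 24, 22, 18}
call next patient → 36; now {34, 29, 26, 25, 24, 22, 18}
call next patient → 34; now {29, 26, 25, 24, 22, 18}
call next patient → 29; now {26, 25, 24, 22, 18}
call next patient → 26; now {25, 24, 22, 18}
insert 23 → {25, 24, 23, 22, 18}
insert 40 → {40, 25, 24, 23, 22, 18}
call next patient → 40; now {25, 24, 23, 22, 18}
insert 28 → {28, 25, 24, 23, 22, 18}
call next patient → 28; now {25, 24, 23, 22, 18}
call next patient → 25; now {24, 23, 22, 18}
insert 17 → {24, 23, 22, 18, 17}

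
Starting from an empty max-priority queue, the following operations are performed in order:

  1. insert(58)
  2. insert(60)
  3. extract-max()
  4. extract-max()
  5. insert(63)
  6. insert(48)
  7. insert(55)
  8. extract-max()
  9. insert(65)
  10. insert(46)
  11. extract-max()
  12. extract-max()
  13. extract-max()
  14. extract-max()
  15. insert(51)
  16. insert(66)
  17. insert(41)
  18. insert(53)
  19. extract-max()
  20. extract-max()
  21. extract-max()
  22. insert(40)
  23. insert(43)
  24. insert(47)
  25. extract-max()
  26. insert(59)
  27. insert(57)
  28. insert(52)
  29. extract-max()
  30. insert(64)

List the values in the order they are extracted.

insert 58 → {58}
insert 60 → {60, 58}
extract-max → 60; now {58}
extract-max → 58; now {}
insert 63 → {63}
insert 48 → {63, 48}
insert 55 → {63, 55, 48}
extract-max → 63; now {55, 48}
insert 65 → {65, 55, 48}
insert 46 → {65, 55, 48, 46}
extract-max → 65; now {55, 48, 46}
extract-max → 55; now {48, 46}
extract-max → 48; now {46}
extract-max → 46; now {}
insert 51 → {51}
insert 66 → {66, 51}
insert 41 → {66, 51, 41}
insert 53 → {66, 53, 51, 41}
extract-max → 66; now {53, 51, 41}
extract-max → 53; now {51, 41}
extract-max → 51; now {41}
insert 40 → {41, 40}
insert 43 → {43, 41, 40}
insert 47 → {47, 43, 41, 40}
extract-max → 47; now {43, 41, 40}
insert 59 → {59, 43, 41, 40}
insert 57 → {59, 57, 43, 41, 40}
insert 52 → {59, 57, 52, 43, 41, 40}
extract-max → 59; now {57, 52, 43, 41, 40}
insert 64 → {64, 57, 52, 43, 41, 40}

60 → 58 → 63 → 65 → 55 → 48 → 46 → 66 → 53 → 51 → 47 → 59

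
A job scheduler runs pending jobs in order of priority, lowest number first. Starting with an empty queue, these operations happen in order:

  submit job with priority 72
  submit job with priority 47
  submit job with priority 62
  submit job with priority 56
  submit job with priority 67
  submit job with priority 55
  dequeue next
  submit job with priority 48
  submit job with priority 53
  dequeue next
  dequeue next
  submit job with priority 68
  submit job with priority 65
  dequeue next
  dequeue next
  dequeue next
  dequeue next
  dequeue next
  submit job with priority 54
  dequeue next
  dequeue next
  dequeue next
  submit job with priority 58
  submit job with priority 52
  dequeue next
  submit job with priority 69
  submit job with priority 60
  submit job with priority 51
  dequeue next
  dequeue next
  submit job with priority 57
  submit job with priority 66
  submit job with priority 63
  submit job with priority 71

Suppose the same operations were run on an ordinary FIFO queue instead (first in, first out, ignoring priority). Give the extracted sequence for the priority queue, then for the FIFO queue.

priority queue: [47, 48, 53, 55, 56, 62, 65, 67, 54, 68, 72, 52, 51, 58]; FIFO queue: [72, 47, 62, 56, 67, 55, 48, 53, 68, 65, 54, 58, 52, 69]

insert 72 → {72}
insert 47 → {47, 72}
insert 62 → {47, 62, 72}
insert 56 → {47, 56, 62, 72}
insert 67 → {47, 56, 62, 67, 72}
insert 55 → {47, 55, 56, 62, 67, 72}
dequeue next → 47; now {55, 56, 62, 67, 72}
insert 48 → {48, 55, 56, 62, 67, 72}
insert 53 → {48, 53, 55, 56, 62, 67, 72}
dequeue next → 48; now {53, 55, 56, 62, 67, 72}
dequeue next → 53; now {55, 56, 62, 67, 72}
insert 68 → {55, 56, 62, 67, 68, 72}
insert 65 → {55, 56, 62, 65, 67, 68, 72}
dequeue next → 55; now {56, 62, 65, 67, 68, 72}
dequeue next → 56; now {62, 65, 67, 68, 72}
dequeue next → 62; now {65, 67, 68, 72}
dequeue next → 65; now {67, 68, 72}
dequeue next → 67; now {68, 72}
insert 54 → {54, 68, 72}
dequeue next → 54; now {68, 72}
dequeue next → 68; now {72}
dequeue next → 72; now {}
insert 58 → {58}
insert 52 → {52, 58}
dequeue next → 52; now {58}
insert 69 → {58, 69}
insert 60 → {58, 60, 69}
insert 51 → {51, 58, 60, 69}
dequeue next → 51; now {58, 60, 69}
dequeue next → 58; now {60, 69}
insert 57 → {57, 60, 69}
insert 66 → {57, 60, 66, 69}
insert 63 → {57, 60, 63, 66, 69}
insert 71 → {57, 60, 63, 66, 69, 71}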